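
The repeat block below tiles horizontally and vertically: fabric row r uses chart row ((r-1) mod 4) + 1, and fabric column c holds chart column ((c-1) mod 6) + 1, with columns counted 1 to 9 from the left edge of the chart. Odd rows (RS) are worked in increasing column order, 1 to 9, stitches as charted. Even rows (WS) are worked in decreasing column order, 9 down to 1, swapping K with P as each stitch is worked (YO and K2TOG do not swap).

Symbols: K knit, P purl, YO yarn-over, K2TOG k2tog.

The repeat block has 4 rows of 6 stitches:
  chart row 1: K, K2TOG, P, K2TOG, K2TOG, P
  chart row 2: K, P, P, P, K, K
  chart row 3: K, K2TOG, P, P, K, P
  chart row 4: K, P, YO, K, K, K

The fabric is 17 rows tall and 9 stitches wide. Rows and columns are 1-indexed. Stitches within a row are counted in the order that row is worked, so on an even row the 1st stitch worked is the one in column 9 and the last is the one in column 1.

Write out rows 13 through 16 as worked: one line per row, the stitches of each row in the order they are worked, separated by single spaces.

Row 13: chart row 1, RS - tile across columns 1-9 and work as-is.
Row 14: chart row 2, WS - tiled (columns 1-9): K P P P K K K P P; work from column 9 back to 1 with K<->P swapped.
Row 15: chart row 3, RS - tile across columns 1-9 and work as-is.
Row 16: chart row 4, WS - tiled (columns 1-9): K P YO K K K K P YO; work from column 9 back to 1 with K<->P swapped.

Result:
K K2TOG P K2TOG K2TOG P K K2TOG P
K K P P P K K K P
K K2TOG P P K P K K2TOG P
YO K P P P P YO K P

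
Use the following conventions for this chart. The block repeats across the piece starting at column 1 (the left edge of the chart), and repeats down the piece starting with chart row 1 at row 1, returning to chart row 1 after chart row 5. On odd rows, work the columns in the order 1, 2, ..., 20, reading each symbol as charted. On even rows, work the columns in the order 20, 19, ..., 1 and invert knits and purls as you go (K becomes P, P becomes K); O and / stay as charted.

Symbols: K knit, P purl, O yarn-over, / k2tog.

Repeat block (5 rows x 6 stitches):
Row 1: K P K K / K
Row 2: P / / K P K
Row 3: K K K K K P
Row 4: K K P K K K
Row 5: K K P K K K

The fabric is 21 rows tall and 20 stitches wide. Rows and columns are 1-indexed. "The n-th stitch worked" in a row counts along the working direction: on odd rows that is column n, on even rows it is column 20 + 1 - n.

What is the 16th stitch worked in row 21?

Row 21 uses chart row ((21-1) mod 5)+1 = 1. Row 21 is odd, so RS.
Chart row 1 tiled across columns 1-20: K P K K / K K P K K / K K P K K / K K P
RS row: no reversal, no swap; stitch n worked = column n.
The 16th stitch worked is K.

== STITCH ==
K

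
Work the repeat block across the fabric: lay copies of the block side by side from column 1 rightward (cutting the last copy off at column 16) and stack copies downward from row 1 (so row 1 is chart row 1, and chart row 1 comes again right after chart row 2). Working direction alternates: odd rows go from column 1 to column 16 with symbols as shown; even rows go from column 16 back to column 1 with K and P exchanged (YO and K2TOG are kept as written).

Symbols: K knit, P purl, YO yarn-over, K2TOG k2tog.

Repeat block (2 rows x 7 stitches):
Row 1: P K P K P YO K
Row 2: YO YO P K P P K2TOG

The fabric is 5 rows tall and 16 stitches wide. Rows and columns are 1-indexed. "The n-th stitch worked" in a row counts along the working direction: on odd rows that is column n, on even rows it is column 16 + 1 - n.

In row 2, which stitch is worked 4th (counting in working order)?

For row 2: chart row = ((2-1) mod 2) + 1 = 2; this is a WS (even) row.
Chart row 2 tiled across columns 1-16: YO YO P K P P K2TOG YO YO P K P P K2TOG YO YO
Wrong side: read the tiled row from column 16 down to 1 and exchange K with P (leave YO, K2TOG).
Row 2 as worked: YO YO K2TOG K K P K YO YO K2TOG K K P K YO YO
Stitch 4 in working order -> K

== STITCH ==
K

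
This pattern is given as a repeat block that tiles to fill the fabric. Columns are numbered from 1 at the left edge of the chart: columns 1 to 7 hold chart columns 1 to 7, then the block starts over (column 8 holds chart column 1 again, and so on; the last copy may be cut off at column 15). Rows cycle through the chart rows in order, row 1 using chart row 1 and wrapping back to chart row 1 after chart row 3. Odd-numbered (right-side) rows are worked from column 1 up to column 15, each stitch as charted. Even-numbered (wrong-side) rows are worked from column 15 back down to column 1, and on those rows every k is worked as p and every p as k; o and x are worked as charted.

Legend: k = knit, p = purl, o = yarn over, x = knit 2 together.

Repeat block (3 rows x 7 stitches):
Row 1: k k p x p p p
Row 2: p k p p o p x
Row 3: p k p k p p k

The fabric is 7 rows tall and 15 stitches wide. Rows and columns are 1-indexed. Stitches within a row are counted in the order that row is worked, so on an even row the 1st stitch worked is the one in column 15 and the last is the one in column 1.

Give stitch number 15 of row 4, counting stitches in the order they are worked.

== STITCH ==
p

Derivation:
Row 4: (4-1) mod 3 = 0, so use chart row 1. Even row -> WS.
Chart row 1 tiled across columns 1-15: k k p x p p p k k p x p p p k
WS: work from column 15 back to column 1 (reverse the tiled row), swapping k<->p (o and x unchanged).
Row 4 as worked: p k k k x k p p k k k x k p p
Counting 15 along the worked row gives p.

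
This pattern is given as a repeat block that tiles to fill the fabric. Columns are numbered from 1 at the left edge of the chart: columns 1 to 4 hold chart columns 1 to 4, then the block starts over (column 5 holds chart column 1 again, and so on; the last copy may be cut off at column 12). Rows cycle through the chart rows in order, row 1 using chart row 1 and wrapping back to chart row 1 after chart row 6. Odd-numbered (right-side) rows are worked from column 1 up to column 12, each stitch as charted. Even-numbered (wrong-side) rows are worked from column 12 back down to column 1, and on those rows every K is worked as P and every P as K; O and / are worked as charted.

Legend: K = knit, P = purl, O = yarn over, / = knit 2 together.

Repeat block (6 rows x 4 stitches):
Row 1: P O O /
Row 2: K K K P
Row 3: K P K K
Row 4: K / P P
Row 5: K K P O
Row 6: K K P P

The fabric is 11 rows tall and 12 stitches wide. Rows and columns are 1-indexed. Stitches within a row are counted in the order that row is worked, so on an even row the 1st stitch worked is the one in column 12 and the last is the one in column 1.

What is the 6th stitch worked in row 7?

Row 7 uses chart row ((7-1) mod 6)+1 = 1. Row 7 is odd, so RS.
Chart row 1 tiled across columns 1-12: P O O / P O O / P O O /
RS row: no reversal, no swap; stitch n worked = column n.
The 6th stitch worked is O.

Result:
O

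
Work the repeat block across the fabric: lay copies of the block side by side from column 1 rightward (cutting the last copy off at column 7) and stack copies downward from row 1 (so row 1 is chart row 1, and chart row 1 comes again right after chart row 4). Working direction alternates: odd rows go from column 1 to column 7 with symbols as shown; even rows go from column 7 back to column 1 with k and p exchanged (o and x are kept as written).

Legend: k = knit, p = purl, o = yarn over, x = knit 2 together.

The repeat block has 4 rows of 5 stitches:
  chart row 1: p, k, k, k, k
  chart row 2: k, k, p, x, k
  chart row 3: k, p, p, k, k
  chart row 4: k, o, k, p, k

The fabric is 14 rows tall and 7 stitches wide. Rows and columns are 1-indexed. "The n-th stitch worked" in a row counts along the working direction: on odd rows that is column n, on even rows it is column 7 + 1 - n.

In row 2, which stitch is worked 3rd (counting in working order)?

For row 2: chart row = ((2-1) mod 4) + 1 = 2; this is a WS (even) row.
Chart row 2 tiled across columns 1-7: k k p x k k k
Wrong side: read the tiled row from column 7 down to 1 and exchange k with p (leave o, x).
Row 2 as worked: p p p x k p p
Counting 3 along the worked row gives p.

Result:
p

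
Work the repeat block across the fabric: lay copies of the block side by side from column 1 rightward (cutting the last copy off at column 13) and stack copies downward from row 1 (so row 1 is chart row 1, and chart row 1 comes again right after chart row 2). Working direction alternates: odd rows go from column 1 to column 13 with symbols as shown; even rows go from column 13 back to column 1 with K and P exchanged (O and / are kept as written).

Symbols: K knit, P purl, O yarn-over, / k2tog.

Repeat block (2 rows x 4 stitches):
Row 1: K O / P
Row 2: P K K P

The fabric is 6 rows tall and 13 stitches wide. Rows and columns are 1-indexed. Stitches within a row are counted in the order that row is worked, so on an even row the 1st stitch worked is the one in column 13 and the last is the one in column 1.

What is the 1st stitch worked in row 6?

For row 6: chart row = ((6-1) mod 2) + 1 = 2; this is a WS (even) row.
Chart row 2 tiled across columns 1-13: P K K P P K K P P K K P P
Wrong side: read the tiled row from column 13 down to 1 and exchange K with P (leave O, /).
Row 6 as worked: K K P P K K P P K K P P K
Counting 1 along the worked row gives K.

Stitch:
K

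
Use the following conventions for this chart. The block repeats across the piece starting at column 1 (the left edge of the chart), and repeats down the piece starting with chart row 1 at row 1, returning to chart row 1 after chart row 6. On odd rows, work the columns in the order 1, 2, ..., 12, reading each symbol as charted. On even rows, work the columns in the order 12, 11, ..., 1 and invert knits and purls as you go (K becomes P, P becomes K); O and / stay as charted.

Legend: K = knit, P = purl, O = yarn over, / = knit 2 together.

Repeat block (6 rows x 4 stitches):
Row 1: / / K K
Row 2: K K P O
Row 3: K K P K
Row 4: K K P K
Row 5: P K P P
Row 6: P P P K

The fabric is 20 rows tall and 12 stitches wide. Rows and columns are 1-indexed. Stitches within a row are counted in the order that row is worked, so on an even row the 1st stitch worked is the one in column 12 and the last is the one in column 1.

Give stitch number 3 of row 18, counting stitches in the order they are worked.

Row 18 uses chart row ((18-1) mod 6)+1 = 6. Row 18 is even, so WS.
Chart row 6 tiled across columns 1-12: P P P K P P P K P P P K
Wrong side: read the tiled row from column 12 down to 1 and exchange K with P (leave O, /).
Row 18 as worked: P K K K P K K K P K K K
Counting 3 along the worked row gives K.

== STITCH ==
K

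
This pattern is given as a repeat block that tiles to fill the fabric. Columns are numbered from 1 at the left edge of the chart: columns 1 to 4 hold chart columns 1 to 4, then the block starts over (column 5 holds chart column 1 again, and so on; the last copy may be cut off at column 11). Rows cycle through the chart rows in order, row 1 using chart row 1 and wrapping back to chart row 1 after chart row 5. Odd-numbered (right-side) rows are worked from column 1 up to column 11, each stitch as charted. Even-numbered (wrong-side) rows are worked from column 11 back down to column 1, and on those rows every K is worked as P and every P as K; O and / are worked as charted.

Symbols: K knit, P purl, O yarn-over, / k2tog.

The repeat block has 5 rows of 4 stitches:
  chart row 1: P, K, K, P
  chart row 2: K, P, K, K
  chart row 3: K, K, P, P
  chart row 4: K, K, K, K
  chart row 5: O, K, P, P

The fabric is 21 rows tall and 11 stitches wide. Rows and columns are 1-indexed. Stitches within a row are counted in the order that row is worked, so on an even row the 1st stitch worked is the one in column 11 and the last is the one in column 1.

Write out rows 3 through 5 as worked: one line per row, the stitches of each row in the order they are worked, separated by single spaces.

Rows as worked:
K K P P K K P P K K P
P P P P P P P P P P P
O K P P O K P P O K P

Derivation:
Row 3: chart row 3, RS - tile across columns 1-11 and work as-is.
Row 4: chart row 4, WS - tiled (columns 1-11): K K K K K K K K K K K; work from column 11 back to 1 with K<->P swapped.
Row 5: chart row 5, RS - tile across columns 1-11 and work as-is.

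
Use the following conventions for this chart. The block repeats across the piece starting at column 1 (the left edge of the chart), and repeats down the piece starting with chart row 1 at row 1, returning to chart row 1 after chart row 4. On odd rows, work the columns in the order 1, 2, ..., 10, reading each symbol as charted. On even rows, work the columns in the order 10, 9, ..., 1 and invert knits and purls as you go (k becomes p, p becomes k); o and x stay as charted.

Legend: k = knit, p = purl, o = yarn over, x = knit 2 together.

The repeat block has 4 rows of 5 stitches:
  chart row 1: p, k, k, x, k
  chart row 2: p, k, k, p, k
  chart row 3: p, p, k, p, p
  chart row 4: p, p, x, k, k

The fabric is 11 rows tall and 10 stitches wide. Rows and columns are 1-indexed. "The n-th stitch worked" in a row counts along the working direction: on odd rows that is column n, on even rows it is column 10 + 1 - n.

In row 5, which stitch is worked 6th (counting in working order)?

Row 5 uses chart row ((5-1) mod 4)+1 = 1. Row 5 is odd, so RS.
Chart row 1 tiled across columns 1-10: p k k x k p k k x k
RS: work column 1 to column 10, symbols as charted — the tiled row is the row as worked.
The 6th stitch worked is p.

Stitch:
p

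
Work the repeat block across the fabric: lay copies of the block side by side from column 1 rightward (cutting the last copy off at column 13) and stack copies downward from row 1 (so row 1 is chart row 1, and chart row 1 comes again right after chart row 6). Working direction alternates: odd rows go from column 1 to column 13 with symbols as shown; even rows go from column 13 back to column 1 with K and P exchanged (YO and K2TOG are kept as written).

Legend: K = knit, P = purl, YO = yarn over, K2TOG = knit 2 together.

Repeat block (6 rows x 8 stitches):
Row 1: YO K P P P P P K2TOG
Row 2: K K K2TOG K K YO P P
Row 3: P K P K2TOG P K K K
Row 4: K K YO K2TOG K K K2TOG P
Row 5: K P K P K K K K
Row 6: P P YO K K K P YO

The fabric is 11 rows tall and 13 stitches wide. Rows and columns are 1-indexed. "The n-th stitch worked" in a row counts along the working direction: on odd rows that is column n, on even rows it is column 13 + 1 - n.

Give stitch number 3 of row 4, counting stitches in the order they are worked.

For row 4: chart row = ((4-1) mod 6) + 1 = 4; this is a WS (even) row.
Chart row 4 tiled across columns 1-13: K K YO K2TOG K K K2TOG P K K YO K2TOG K
WS: work from column 13 back to column 1 (reverse the tiled row), swapping K<->P (YO and K2TOG unchanged).
Row 4 as worked: P K2TOG YO P P K K2TOG P P K2TOG YO P P
Stitch 3 in working order -> YO

Stitch:
YO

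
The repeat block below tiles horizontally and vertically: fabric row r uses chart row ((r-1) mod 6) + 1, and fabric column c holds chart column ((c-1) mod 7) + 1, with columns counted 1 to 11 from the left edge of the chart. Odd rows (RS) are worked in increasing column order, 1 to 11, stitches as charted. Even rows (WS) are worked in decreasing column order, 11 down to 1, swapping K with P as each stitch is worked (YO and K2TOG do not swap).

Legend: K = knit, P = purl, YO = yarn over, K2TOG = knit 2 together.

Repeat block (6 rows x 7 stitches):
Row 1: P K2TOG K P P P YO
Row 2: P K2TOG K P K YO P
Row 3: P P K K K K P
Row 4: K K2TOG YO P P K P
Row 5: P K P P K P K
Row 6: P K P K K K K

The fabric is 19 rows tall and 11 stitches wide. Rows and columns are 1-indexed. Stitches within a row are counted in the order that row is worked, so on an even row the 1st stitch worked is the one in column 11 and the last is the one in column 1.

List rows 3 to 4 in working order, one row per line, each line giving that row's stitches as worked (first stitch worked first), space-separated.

== ROWS AS WORKED ==
P P K K K K P P P K K
K YO K2TOG P K P K K YO K2TOG P

Derivation:
Row 3: chart row 3, RS - tile across columns 1-11 and work as-is.
Row 4: chart row 4, WS - tiled (columns 1-11): K K2TOG YO P P K P K K2TOG YO P; work from column 11 back to 1 with K<->P swapped.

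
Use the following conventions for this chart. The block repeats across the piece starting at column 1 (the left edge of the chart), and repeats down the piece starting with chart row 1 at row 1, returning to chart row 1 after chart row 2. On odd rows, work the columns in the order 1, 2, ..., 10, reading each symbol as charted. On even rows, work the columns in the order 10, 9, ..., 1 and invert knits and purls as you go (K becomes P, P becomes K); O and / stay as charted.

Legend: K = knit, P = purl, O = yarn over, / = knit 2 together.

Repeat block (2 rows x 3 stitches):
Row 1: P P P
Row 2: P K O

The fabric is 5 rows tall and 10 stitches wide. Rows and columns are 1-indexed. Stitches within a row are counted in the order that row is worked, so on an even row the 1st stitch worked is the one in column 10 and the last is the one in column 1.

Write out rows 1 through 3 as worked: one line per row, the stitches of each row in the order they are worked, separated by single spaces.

Rows as worked:
P P P P P P P P P P
K O P K O P K O P K
P P P P P P P P P P

Derivation:
Row 1: chart row 1, RS - tile across columns 1-10 and work as-is.
Row 2: chart row 2, WS - tiled (columns 1-10): P K O P K O P K O P; work from column 10 back to 1 with K<->P swapped.
Row 3: chart row 1, RS - tile across columns 1-10 and work as-is.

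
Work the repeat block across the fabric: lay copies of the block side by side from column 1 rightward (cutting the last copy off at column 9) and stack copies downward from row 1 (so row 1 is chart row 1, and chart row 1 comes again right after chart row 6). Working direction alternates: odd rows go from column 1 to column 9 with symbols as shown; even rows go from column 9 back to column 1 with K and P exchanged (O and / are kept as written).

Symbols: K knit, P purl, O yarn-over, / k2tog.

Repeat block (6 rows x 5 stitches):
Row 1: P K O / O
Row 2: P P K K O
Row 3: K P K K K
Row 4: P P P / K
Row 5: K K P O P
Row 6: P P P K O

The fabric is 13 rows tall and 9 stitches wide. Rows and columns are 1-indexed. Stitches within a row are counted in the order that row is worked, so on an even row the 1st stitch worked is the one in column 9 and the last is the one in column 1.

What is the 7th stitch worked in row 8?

Stitch:
P

Derivation:
Row 8: (8-1) mod 6 = 1, so use chart row 2. Even row -> WS.
Chart row 2 tiled across columns 1-9: P P K K O P P K K
WS row: flip the tiled sequence (start at column 9) and apply K<->P; O and / stay.
Row 8 as worked: P P K K O P P K K
Counting 7 along the worked row gives P.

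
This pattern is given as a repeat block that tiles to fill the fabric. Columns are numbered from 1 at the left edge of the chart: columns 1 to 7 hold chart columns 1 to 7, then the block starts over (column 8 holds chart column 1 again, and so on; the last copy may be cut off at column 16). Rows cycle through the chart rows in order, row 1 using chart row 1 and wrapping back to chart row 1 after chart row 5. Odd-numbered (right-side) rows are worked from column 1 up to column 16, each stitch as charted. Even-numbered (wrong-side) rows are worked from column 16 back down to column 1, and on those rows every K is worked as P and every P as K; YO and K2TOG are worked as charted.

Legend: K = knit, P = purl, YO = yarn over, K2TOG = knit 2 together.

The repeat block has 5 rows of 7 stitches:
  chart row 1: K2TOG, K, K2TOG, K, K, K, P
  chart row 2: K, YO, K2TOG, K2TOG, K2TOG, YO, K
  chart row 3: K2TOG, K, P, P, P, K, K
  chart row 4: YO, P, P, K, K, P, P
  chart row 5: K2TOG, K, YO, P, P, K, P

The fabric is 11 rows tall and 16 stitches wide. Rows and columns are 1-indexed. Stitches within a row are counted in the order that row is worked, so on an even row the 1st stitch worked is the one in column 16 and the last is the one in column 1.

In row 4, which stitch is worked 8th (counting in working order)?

Result:
K

Derivation:
Row 4: (4-1) mod 5 = 3, so use chart row 4. Even row -> WS.
Chart row 4 tiled across columns 1-16: YO P P K K P P YO P P K K P P YO P
WS row: flip the tiled sequence (start at column 16) and apply K<->P; YO and K2TOG stay.
Row 4 as worked: K YO K K P P K K YO K K P P K K YO
Counting 8 along the worked row gives K.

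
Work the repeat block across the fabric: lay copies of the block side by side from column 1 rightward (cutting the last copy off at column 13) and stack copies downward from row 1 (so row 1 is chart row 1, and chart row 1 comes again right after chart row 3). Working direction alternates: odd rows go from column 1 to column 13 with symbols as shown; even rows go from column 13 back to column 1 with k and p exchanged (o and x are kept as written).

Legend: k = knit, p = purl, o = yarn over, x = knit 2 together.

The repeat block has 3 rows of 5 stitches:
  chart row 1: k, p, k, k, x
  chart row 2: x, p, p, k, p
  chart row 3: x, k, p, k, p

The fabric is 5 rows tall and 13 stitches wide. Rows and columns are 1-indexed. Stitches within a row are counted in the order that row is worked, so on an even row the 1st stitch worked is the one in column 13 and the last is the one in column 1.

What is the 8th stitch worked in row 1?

Row 1: (1-1) mod 3 = 0, so use chart row 1. Odd row -> RS.
Chart row 1 tiled across columns 1-13: k p k k x k p k k x k p k
RS row: no reversal, no swap; stitch n worked = column n.
Stitch 8 in working order -> k

Result:
k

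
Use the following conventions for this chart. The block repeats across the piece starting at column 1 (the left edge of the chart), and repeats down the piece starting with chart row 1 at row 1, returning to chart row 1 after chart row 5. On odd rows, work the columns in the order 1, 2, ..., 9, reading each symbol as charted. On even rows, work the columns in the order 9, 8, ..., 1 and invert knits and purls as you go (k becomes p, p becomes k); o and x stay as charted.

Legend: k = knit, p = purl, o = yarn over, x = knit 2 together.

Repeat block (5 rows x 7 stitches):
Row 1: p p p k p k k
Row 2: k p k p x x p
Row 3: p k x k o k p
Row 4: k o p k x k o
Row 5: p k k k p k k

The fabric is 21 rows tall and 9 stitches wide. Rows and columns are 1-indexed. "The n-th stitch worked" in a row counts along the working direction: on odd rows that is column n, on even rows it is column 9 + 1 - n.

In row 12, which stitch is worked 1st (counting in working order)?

== STITCH ==
k

Derivation:
Row 12: (12-1) mod 5 = 1, so use chart row 2. Even row -> WS.
Chart row 2 tiled across columns 1-9: k p k p x x p k p
Wrong side: read the tiled row from column 9 down to 1 and exchange k with p (leave o, x).
Row 12 as worked: k p k x x k p k p
The 1st stitch worked is k.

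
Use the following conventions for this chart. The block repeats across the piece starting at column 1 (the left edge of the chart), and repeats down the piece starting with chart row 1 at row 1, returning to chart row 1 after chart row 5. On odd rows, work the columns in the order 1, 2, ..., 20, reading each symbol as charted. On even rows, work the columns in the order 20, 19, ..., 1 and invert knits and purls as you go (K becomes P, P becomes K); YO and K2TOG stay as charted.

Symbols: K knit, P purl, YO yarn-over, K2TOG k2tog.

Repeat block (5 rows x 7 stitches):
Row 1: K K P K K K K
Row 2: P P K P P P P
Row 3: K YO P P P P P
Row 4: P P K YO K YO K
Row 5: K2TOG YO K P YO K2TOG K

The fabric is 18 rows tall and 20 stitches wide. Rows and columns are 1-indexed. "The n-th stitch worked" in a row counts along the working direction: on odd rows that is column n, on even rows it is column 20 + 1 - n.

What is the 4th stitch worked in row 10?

Row 10 uses chart row ((10-1) mod 5)+1 = 5. Row 10 is even, so WS.
Chart row 5 tiled across columns 1-20: K2TOG YO K P YO K2TOG K K2TOG YO K P YO K2TOG K K2TOG YO K P YO K2TOG
WS: work from column 20 back to column 1 (reverse the tiled row), swapping K<->P (YO and K2TOG unchanged).
Row 10 as worked: K2TOG YO K P YO K2TOG P K2TOG YO K P YO K2TOG P K2TOG YO K P YO K2TOG
Counting 4 along the worked row gives P.

== STITCH ==
P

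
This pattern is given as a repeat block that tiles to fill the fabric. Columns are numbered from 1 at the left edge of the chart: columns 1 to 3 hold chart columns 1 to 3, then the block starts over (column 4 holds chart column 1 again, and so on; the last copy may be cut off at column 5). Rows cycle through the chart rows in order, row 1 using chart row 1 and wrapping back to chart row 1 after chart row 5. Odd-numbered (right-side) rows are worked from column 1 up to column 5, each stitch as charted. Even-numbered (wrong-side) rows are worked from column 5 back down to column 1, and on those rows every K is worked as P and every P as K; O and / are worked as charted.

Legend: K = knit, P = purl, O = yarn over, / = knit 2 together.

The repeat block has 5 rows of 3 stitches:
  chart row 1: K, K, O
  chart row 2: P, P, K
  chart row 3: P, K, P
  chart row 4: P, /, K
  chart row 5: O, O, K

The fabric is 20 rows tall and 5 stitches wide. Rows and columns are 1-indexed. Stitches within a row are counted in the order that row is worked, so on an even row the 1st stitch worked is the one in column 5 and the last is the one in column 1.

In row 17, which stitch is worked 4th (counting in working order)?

Row 17: (17-1) mod 5 = 1, so use chart row 2. Odd row -> RS.
Chart row 2 tiled across columns 1-5: P P K P P
RS row: no reversal, no swap; stitch n worked = column n.
The 4th stitch worked is P.

Stitch:
P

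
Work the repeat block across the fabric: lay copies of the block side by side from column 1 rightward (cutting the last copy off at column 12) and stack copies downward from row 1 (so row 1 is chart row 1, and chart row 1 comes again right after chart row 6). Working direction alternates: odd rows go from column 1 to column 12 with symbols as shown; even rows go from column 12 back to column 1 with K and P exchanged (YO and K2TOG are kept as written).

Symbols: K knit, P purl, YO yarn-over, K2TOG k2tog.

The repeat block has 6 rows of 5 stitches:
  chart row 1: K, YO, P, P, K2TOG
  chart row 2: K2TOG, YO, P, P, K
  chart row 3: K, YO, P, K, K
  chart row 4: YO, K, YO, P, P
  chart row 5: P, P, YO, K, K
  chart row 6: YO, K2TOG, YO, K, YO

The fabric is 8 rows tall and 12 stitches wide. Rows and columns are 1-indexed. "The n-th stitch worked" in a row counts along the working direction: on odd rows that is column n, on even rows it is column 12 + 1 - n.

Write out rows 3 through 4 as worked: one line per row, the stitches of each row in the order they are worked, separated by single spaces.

Row 3: chart row 3, RS - tile across columns 1-12 and work as-is.
Row 4: chart row 4, WS - tiled (columns 1-12): YO K YO P P YO K YO P P YO K; work from column 12 back to 1 with K<->P swapped.

Result:
K YO P K K K YO P K K K YO
P YO K K YO P YO K K YO P YO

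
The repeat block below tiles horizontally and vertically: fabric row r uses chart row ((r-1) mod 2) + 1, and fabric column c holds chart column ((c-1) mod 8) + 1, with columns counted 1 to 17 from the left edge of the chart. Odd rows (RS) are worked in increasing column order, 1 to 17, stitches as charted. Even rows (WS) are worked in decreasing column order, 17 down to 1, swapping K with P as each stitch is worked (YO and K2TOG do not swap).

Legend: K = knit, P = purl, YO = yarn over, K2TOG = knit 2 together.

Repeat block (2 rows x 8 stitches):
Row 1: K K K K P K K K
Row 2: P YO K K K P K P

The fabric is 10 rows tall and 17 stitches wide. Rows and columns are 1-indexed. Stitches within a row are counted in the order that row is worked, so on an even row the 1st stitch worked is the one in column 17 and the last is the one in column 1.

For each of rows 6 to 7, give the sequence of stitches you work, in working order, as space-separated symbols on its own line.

Result:
K K P K P P P YO K K P K P P P YO K
K K K K P K K K K K K K P K K K K

Derivation:
Row 6: chart row 2, WS - tiled (columns 1-17): P YO K K K P K P P YO K K K P K P P; work from column 17 back to 1 with K<->P swapped.
Row 7: chart row 1, RS - tile across columns 1-17 and work as-is.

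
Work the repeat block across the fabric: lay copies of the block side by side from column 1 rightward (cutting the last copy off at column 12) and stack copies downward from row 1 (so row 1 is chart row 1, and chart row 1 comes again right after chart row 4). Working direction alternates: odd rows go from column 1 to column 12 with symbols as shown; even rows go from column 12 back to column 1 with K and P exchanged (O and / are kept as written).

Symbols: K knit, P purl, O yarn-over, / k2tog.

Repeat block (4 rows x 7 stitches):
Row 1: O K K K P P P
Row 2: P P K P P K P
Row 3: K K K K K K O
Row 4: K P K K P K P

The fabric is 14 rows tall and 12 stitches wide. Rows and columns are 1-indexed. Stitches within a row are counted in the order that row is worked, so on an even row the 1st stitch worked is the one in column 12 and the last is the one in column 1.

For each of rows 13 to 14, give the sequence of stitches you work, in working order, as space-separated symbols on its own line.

Row 13: chart row 1, RS - tile across columns 1-12 and work as-is.
Row 14: chart row 2, WS - tiled (columns 1-12): P P K P P K P P P K P P; work from column 12 back to 1 with K<->P swapped.

Result:
O K K K P P P O K K K P
K K P K K K P K K P K K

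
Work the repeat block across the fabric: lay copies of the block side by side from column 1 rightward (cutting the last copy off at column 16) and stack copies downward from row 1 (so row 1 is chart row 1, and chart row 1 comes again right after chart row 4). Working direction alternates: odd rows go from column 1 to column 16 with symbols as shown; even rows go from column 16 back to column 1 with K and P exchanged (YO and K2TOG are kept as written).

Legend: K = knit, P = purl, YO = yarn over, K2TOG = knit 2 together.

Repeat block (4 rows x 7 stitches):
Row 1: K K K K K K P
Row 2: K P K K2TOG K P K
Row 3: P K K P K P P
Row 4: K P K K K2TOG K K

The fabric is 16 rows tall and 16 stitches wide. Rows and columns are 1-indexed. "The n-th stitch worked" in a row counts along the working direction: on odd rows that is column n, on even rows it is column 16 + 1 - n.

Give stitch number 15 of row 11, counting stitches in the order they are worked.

Row 11 uses chart row ((11-1) mod 4)+1 = 3. Row 11 is odd, so RS.
Chart row 3 tiled across columns 1-16: P K K P K P P P K K P K P P P K
Right side: take the tiled row as-is (worked left to right from column 1).
Stitch 15 in working order -> P

Stitch:
P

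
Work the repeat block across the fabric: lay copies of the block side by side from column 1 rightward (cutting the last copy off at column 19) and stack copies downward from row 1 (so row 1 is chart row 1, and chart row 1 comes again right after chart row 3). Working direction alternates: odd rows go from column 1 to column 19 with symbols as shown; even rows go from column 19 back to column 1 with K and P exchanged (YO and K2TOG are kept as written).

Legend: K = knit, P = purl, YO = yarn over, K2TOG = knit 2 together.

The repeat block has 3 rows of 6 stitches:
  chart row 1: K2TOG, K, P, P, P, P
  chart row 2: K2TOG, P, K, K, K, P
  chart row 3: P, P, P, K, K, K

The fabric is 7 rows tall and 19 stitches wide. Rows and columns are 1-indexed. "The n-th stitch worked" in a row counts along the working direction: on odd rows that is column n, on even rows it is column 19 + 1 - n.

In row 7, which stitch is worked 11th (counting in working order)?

Stitch:
P

Derivation:
Row 7: (7-1) mod 3 = 0, so use chart row 1. Odd row -> RS.
Chart row 1 tiled across columns 1-19: K2TOG K P P P P K2TOG K P P P P K2TOG K P P P P K2TOG
RS row: no reversal, no swap; stitch n worked = column n.
Counting 11 along the worked row gives P.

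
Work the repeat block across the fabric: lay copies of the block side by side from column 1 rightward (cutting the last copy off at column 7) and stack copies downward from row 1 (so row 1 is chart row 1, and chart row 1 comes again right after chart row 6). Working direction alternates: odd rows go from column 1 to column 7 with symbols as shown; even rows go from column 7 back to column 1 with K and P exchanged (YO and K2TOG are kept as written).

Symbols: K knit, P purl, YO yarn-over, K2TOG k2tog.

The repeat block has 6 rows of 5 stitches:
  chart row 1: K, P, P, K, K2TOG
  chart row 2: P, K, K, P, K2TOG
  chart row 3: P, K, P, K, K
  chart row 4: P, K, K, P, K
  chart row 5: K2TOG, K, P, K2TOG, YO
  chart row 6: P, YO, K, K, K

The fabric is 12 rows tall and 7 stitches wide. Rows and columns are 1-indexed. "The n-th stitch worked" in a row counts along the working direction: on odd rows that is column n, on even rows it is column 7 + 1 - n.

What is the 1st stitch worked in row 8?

Row 8 uses chart row ((8-1) mod 6)+1 = 2. Row 8 is even, so WS.
Chart row 2 tiled across columns 1-7: P K K P K2TOG P K
Wrong side: read the tiled row from column 7 down to 1 and exchange K with P (leave YO, K2TOG).
Row 8 as worked: P K K2TOG K P P K
The 1st stitch worked is P.

== STITCH ==
P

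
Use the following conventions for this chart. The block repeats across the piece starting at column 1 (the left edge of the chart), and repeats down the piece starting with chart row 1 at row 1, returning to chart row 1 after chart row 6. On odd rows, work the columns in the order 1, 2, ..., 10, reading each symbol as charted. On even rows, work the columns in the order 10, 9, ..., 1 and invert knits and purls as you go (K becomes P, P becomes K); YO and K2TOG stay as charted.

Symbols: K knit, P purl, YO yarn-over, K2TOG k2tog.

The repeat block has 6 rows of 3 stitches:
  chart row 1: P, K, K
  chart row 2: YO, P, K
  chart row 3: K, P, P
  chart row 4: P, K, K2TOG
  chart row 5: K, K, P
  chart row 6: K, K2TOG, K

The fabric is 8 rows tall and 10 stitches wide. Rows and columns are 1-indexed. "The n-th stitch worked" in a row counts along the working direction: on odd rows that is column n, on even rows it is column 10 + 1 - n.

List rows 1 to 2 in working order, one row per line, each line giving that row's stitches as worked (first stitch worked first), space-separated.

Row 1: chart row 1, RS - tile across columns 1-10 and work as-is.
Row 2: chart row 2, WS - tiled (columns 1-10): YO P K YO P K YO P K YO; work from column 10 back to 1 with K<->P swapped.

Result:
P K K P K K P K K P
YO P K YO P K YO P K YO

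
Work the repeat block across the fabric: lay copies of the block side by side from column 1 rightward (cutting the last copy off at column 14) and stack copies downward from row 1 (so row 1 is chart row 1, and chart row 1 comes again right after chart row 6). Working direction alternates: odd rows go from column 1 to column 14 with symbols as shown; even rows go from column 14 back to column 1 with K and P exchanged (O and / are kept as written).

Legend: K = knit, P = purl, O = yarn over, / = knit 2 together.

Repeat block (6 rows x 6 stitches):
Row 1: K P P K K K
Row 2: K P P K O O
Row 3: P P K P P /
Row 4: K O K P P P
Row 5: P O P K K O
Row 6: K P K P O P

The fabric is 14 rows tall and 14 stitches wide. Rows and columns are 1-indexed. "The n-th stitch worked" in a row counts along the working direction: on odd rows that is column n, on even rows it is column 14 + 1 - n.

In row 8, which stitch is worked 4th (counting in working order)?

For row 8: chart row = ((8-1) mod 6) + 1 = 2; this is a WS (even) row.
Chart row 2 tiled across columns 1-14: K P P K O O K P P K O O K P
WS: work from column 14 back to column 1 (reverse the tiled row), swapping K<->P (O and / unchanged).
Row 8 as worked: K P O O P K K P O O P K K P
The 4th stitch worked is O.

== STITCH ==
O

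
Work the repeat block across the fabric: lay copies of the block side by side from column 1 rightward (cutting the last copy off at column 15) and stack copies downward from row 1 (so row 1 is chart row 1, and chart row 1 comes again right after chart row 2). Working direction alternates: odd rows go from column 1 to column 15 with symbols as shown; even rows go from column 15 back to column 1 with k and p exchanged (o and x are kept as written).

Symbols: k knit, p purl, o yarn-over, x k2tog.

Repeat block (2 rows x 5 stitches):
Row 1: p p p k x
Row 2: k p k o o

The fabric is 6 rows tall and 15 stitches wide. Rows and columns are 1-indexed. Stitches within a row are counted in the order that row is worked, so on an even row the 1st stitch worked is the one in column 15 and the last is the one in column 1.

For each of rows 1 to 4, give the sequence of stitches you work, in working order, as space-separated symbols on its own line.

Row 1: chart row 1, RS - tile across columns 1-15 and work as-is.
Row 2: chart row 2, WS - tiled (columns 1-15): k p k o o k p k o o k p k o o; work from column 15 back to 1 with k<->p swapped.
Row 3: chart row 1, RS - tile across columns 1-15 and work as-is.
Row 4: chart row 2, WS - tiled (columns 1-15): k p k o o k p k o o k p k o o; work from column 15 back to 1 with k<->p swapped.

Rows as worked:
p p p k x p p p k x p p p k x
o o p k p o o p k p o o p k p
p p p k x p p p k x p p p k x
o o p k p o o p k p o o p k p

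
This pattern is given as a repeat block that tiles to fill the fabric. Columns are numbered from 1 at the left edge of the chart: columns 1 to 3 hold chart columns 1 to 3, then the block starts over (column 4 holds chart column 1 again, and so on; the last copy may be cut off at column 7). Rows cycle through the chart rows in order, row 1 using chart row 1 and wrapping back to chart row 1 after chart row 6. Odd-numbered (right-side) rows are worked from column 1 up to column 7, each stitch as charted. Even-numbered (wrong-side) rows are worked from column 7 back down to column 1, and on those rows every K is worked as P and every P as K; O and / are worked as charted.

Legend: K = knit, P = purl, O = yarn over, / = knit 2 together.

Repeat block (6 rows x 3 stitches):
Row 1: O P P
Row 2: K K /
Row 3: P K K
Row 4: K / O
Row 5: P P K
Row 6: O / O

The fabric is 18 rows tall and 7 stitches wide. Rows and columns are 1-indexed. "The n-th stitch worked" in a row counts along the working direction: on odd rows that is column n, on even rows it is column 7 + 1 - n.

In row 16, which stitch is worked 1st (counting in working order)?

For row 16: chart row = ((16-1) mod 6) + 1 = 4; this is a WS (even) row.
Chart row 4 tiled across columns 1-7: K / O K / O K
WS row: flip the tiled sequence (start at column 7) and apply K<->P; O and / stay.
Row 16 as worked: P O / P O / P
Counting 1 along the worked row gives P.

Stitch:
P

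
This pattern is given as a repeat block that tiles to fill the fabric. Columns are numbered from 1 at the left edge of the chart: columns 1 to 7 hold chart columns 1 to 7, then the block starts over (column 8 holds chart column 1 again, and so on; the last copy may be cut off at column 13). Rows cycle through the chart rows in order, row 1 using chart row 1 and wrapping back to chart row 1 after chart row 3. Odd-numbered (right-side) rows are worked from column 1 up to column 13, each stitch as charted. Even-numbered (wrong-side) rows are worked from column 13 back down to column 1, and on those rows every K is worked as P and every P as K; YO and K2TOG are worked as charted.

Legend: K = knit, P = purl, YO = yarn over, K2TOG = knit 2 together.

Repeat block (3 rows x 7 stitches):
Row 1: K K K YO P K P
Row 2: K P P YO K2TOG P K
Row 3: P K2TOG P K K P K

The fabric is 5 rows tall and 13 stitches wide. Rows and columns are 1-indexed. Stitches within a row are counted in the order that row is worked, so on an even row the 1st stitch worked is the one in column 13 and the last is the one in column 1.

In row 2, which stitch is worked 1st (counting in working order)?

Row 2 uses chart row ((2-1) mod 3)+1 = 2. Row 2 is even, so WS.
Chart row 2 tiled across columns 1-13: K P P YO K2TOG P K K P P YO K2TOG P
WS row: flip the tiled sequence (start at column 13) and apply K<->P; YO and K2TOG stay.
Row 2 as worked: K K2TOG YO K K P P K K2TOG YO K K P
Counting 1 along the worked row gives K.

Result:
K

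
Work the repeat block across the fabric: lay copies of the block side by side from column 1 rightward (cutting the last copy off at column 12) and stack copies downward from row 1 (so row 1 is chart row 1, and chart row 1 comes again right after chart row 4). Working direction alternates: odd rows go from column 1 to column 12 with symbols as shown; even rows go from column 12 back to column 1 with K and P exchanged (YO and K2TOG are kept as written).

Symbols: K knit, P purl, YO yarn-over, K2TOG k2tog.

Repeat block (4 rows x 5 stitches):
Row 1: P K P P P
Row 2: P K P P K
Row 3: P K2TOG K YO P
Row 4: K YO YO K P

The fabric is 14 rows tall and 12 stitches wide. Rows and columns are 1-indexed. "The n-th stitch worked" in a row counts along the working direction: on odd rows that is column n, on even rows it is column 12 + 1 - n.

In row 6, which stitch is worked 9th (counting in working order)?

Row 6: (6-1) mod 4 = 1, so use chart row 2. Even row -> WS.
Chart row 2 tiled across columns 1-12: P K P P K P K P P K P K
WS: work from column 12 back to column 1 (reverse the tiled row), swapping K<->P (YO and K2TOG unchanged).
Row 6 as worked: P K P K K P K P K K P K
Counting 9 along the worked row gives K.

Stitch:
K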